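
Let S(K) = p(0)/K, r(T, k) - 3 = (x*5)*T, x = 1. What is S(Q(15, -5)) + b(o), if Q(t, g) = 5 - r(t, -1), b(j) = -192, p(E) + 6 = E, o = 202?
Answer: -14010/73 ≈ -191.92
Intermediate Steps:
p(E) = -6 + E
r(T, k) = 3 + 5*T (r(T, k) = 3 + (1*5)*T = 3 + 5*T)
Q(t, g) = 2 - 5*t (Q(t, g) = 5 - (3 + 5*t) = 5 + (-3 - 5*t) = 2 - 5*t)
S(K) = -6/K (S(K) = (-6 + 0)/K = -6/K)
S(Q(15, -5)) + b(o) = -6/(2 - 5*15) - 192 = -6/(2 - 75) - 192 = -6/(-73) - 192 = -6*(-1/73) - 192 = 6/73 - 192 = -14010/73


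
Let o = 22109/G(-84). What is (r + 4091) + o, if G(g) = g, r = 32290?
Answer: 3033895/84 ≈ 36118.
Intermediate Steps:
o = -22109/84 (o = 22109/(-84) = 22109*(-1/84) = -22109/84 ≈ -263.20)
(r + 4091) + o = (32290 + 4091) - 22109/84 = 36381 - 22109/84 = 3033895/84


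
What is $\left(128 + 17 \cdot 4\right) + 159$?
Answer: $355$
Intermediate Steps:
$\left(128 + 17 \cdot 4\right) + 159 = \left(128 + 68\right) + 159 = 196 + 159 = 355$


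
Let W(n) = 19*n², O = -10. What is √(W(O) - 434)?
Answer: √1466 ≈ 38.288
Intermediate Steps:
√(W(O) - 434) = √(19*(-10)² - 434) = √(19*100 - 434) = √(1900 - 434) = √1466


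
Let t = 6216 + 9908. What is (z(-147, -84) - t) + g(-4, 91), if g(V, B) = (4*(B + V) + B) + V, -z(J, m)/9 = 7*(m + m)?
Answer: -5105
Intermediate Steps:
z(J, m) = -126*m (z(J, m) = -63*(m + m) = -63*2*m = -126*m)
g(V, B) = 5*B + 5*V (g(V, B) = ((4*B + 4*V) + B) + V = (4*V + 5*B) + V = 5*B + 5*V)
t = 16124
(z(-147, -84) - t) + g(-4, 91) = (-126*(-84) - 1*16124) + (5*91 + 5*(-4)) = (10584 - 16124) + (455 - 20) = -5540 + 435 = -5105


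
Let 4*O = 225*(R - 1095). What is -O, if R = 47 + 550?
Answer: 56025/2 ≈ 28013.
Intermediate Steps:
R = 597
O = -56025/2 (O = (225*(597 - 1095))/4 = (225*(-498))/4 = (¼)*(-112050) = -56025/2 ≈ -28013.)
-O = -1*(-56025/2) = 56025/2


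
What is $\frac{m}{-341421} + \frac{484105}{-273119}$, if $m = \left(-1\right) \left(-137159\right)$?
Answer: $- \frac{202744342126}{93248562099} \approx -2.1742$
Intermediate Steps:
$m = 137159$
$\frac{m}{-341421} + \frac{484105}{-273119} = \frac{137159}{-341421} + \frac{484105}{-273119} = 137159 \left(- \frac{1}{341421}\right) + 484105 \left(- \frac{1}{273119}\right) = - \frac{137159}{341421} - \frac{484105}{273119} = - \frac{202744342126}{93248562099}$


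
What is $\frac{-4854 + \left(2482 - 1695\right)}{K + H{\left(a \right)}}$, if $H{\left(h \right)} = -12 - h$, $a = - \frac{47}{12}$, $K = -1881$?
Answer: $\frac{48804}{22669} \approx 2.1529$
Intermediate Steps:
$a = - \frac{47}{12}$ ($a = \left(-47\right) \frac{1}{12} = - \frac{47}{12} \approx -3.9167$)
$\frac{-4854 + \left(2482 - 1695\right)}{K + H{\left(a \right)}} = \frac{-4854 + \left(2482 - 1695\right)}{-1881 - \frac{97}{12}} = \frac{-4854 + 787}{-1881 + \left(-12 + \frac{47}{12}\right)} = - \frac{4067}{-1881 - \frac{97}{12}} = - \frac{4067}{- \frac{22669}{12}} = \left(-4067\right) \left(- \frac{12}{22669}\right) = \frac{48804}{22669}$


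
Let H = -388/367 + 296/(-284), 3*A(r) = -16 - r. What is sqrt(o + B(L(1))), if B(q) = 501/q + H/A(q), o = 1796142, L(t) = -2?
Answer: sqrt(238992956076384930)/364798 ≈ 1340.1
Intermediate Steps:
A(r) = -16/3 - r/3 (A(r) = (-16 - r)/3 = -16/3 - r/3)
H = -54706/26057 (H = -388*1/367 + 296*(-1/284) = -388/367 - 74/71 = -54706/26057 ≈ -2.0995)
B(q) = 501/q - 54706/(26057*(-16/3 - q/3))
sqrt(o + B(L(1))) = sqrt(1796142 + (3/26057)*(69624304 + 4406225*(-2))/(-2*(16 - 2))) = sqrt(1796142 + (3/26057)*(-1/2)*(69624304 - 8812450)/14) = sqrt(1796142 + (3/26057)*(-1/2)*(1/14)*60811854) = sqrt(1796142 - 91217781/364798) = sqrt(655137791535/364798) = sqrt(238992956076384930)/364798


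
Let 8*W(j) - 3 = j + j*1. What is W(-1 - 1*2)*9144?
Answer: -3429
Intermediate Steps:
W(j) = 3/8 + j/4 (W(j) = 3/8 + (j + j*1)/8 = 3/8 + (j + j)/8 = 3/8 + (2*j)/8 = 3/8 + j/4)
W(-1 - 1*2)*9144 = (3/8 + (-1 - 1*2)/4)*9144 = (3/8 + (-1 - 2)/4)*9144 = (3/8 + (¼)*(-3))*9144 = (3/8 - ¾)*9144 = -3/8*9144 = -3429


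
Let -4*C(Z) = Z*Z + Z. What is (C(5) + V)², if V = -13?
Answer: 1681/4 ≈ 420.25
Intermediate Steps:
C(Z) = -Z/4 - Z²/4 (C(Z) = -(Z*Z + Z)/4 = -(Z² + Z)/4 = -(Z + Z²)/4 = -Z/4 - Z²/4)
(C(5) + V)² = (-¼*5*(1 + 5) - 13)² = (-¼*5*6 - 13)² = (-15/2 - 13)² = (-41/2)² = 1681/4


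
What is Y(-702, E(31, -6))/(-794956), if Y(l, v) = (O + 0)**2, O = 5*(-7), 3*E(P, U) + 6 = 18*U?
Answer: -1225/794956 ≈ -0.0015410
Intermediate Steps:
E(P, U) = -2 + 6*U (E(P, U) = -2 + (18*U)/3 = -2 + 6*U)
O = -35
Y(l, v) = 1225 (Y(l, v) = (-35 + 0)**2 = (-35)**2 = 1225)
Y(-702, E(31, -6))/(-794956) = 1225/(-794956) = 1225*(-1/794956) = -1225/794956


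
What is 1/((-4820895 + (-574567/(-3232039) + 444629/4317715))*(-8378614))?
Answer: 377162791105/15234516353218982686337658 ≈ 2.4757e-14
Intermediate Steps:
1/((-4820895 + (-574567/(-3232039) + 444629/4317715))*(-8378614)) = -1/8378614/(-4820895 + (-574567*(-1/3232039) + 444629*(1/4317715))) = -1/8378614/(-4820895 + (574567/3232039 + 12017/116695)) = -1/8378614/(-4820895 + 105888508728/377162791105) = -1/8378614/(-1818262107935630247/377162791105) = -377162791105/1818262107935630247*(-1/8378614) = 377162791105/15234516353218982686337658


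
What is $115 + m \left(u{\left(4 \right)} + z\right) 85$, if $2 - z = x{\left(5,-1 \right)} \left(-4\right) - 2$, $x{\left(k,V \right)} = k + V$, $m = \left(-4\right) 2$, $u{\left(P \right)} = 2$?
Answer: $-14845$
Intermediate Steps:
$m = -8$
$x{\left(k,V \right)} = V + k$
$z = 20$ ($z = 2 - \left(\left(-1 + 5\right) \left(-4\right) - 2\right) = 2 - \left(4 \left(-4\right) - 2\right) = 2 - \left(-16 - 2\right) = 2 - -18 = 2 + 18 = 20$)
$115 + m \left(u{\left(4 \right)} + z\right) 85 = 115 + - 8 \left(2 + 20\right) 85 = 115 + \left(-8\right) 22 \cdot 85 = 115 - 14960 = -14845$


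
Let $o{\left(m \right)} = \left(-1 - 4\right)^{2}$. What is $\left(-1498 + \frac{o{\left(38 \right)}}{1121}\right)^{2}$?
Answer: $\frac{2819823468289}{1256641} \approx 2.2439 \cdot 10^{6}$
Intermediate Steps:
$o{\left(m \right)} = 25$ ($o{\left(m \right)} = \left(-5\right)^{2} = 25$)
$\left(-1498 + \frac{o{\left(38 \right)}}{1121}\right)^{2} = \left(-1498 + \frac{25}{1121}\right)^{2} = \left(- \frac{1679233}{1121}\right)^{2} = \frac{2819823468289}{1256641}$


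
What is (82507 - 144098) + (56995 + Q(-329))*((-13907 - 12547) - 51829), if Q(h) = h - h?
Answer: -4461801176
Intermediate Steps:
Q(h) = 0
(82507 - 144098) + (56995 + Q(-329))*((-13907 - 12547) - 51829) = (82507 - 144098) + (56995 + 0)*((-13907 - 12547) - 51829) = -61591 + 56995*(-26454 - 51829) = -61591 + 56995*(-78283) = -61591 - 4461739585 = -4461801176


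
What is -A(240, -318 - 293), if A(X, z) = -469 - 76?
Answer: 545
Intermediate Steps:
A(X, z) = -545
-A(240, -318 - 293) = -1*(-545) = 545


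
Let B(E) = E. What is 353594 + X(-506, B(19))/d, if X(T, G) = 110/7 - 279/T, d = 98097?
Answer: 122859620666569/347459574 ≈ 3.5359e+5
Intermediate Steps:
X(T, G) = 110/7 - 279/T (X(T, G) = 110*(⅐) - 279/T = 110/7 - 279/T)
353594 + X(-506, B(19))/d = 353594 + (110/7 - 279/(-506))/98097 = 353594 + (110/7 - 279*(-1/506))*(1/98097) = 353594 + (110/7 + 279/506)*(1/98097) = 353594 + (57613/3542)*(1/98097) = 353594 + 57613/347459574 = 122859620666569/347459574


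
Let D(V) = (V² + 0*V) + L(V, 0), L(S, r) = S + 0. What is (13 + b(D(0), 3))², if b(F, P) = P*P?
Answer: 484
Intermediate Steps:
L(S, r) = S
D(V) = V + V² (D(V) = (V² + 0*V) + V = (V² + 0) + V = V² + V = V + V²)
b(F, P) = P²
(13 + b(D(0), 3))² = (13 + 3²)² = (13 + 9)² = 22² = 484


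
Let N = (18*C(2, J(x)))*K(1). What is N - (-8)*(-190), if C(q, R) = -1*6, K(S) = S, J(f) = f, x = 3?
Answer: -1628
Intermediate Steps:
C(q, R) = -6
N = -108 (N = (18*(-6))*1 = -108*1 = -108)
N - (-8)*(-190) = -108 - (-8)*(-190) = -108 - 1*1520 = -108 - 1520 = -1628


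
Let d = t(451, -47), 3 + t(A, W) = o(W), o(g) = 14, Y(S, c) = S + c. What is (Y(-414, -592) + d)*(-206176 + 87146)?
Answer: 118434850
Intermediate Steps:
t(A, W) = 11 (t(A, W) = -3 + 14 = 11)
d = 11
(Y(-414, -592) + d)*(-206176 + 87146) = ((-414 - 592) + 11)*(-206176 + 87146) = (-1006 + 11)*(-119030) = -995*(-119030) = 118434850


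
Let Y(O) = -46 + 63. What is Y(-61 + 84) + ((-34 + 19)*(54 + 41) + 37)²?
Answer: 1926561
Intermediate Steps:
Y(O) = 17
Y(-61 + 84) + ((-34 + 19)*(54 + 41) + 37)² = 17 + ((-34 + 19)*(54 + 41) + 37)² = 17 + (-15*95 + 37)² = 17 + (-1425 + 37)² = 17 + (-1388)² = 17 + 1926544 = 1926561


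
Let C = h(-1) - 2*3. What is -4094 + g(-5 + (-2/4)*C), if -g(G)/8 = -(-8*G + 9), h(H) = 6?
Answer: -3702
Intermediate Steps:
C = 0 (C = 6 - 2*3 = 6 - 6 = 0)
g(G) = 72 - 64*G (g(G) = -(-8)*(-8*G + 9) = -(-8)*(9 - 8*G) = -8*(-9 + 8*G) = 72 - 64*G)
-4094 + g(-5 + (-2/4)*C) = -4094 + (72 - 64*(-5 - 2/4*0)) = -4094 + (72 - 64*(-5 - 2*¼*0)) = -4094 + (72 - 64*(-5 - ½*0)) = -4094 + (72 - 64*(-5 + 0)) = -4094 + (72 - 64*(-5)) = -4094 + (72 + 320) = -4094 + 392 = -3702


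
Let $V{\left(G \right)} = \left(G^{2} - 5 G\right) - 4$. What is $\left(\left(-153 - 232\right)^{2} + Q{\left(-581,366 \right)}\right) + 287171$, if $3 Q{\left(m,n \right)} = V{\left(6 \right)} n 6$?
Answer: $436860$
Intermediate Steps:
$V{\left(G \right)} = -4 + G^{2} - 5 G$
$Q{\left(m,n \right)} = 4 n$ ($Q{\left(m,n \right)} = \frac{\left(-4 + 6^{2} - 30\right) n 6}{3} = \frac{\left(-4 + 36 - 30\right) n 6}{3} = \frac{2 n 6}{3} = \frac{12 n}{3} = 4 n$)
$\left(\left(-153 - 232\right)^{2} + Q{\left(-581,366 \right)}\right) + 287171 = \left(\left(-153 - 232\right)^{2} + 4 \cdot 366\right) + 287171 = \left(\left(-385\right)^{2} + 1464\right) + 287171 = \left(148225 + 1464\right) + 287171 = 149689 + 287171 = 436860$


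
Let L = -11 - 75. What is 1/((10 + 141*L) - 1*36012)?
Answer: -1/48128 ≈ -2.0778e-5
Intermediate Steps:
L = -86
1/((10 + 141*L) - 1*36012) = 1/((10 + 141*(-86)) - 1*36012) = 1/((10 - 12126) - 36012) = 1/(-12116 - 36012) = 1/(-48128) = -1/48128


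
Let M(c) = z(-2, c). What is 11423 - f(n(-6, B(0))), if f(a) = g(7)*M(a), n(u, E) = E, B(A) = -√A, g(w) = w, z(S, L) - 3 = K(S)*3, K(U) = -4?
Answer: 11486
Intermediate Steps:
z(S, L) = -9 (z(S, L) = 3 - 4*3 = 3 - 12 = -9)
M(c) = -9
f(a) = -63 (f(a) = 7*(-9) = -63)
11423 - f(n(-6, B(0))) = 11423 - 1*(-63) = 11423 + 63 = 11486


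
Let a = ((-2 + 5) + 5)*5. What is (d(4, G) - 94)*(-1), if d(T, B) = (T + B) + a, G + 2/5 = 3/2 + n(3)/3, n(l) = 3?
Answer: 479/10 ≈ 47.900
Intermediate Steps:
G = 21/10 (G = -2/5 + (3/2 + 3/3) = -2/5 + (3*(1/2) + 3*(1/3)) = -2/5 + (3/2 + 1) = -2/5 + 5/2 = 21/10 ≈ 2.1000)
a = 40 (a = (3 + 5)*5 = 8*5 = 40)
d(T, B) = 40 + B + T (d(T, B) = (T + B) + 40 = (B + T) + 40 = 40 + B + T)
(d(4, G) - 94)*(-1) = ((40 + 21/10 + 4) - 94)*(-1) = (461/10 - 94)*(-1) = -479/10*(-1) = 479/10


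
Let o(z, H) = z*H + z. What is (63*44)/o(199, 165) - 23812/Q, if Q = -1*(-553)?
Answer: -392536346/9133901 ≈ -42.976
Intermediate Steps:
Q = 553
o(z, H) = z + H*z (o(z, H) = H*z + z = z + H*z)
(63*44)/o(199, 165) - 23812/Q = (63*44)/((199*(1 + 165))) - 23812/553 = 2772/((199*166)) - 23812*1/553 = 2772/33034 - 23812/553 = 2772*(1/33034) - 23812/553 = 1386/16517 - 23812/553 = -392536346/9133901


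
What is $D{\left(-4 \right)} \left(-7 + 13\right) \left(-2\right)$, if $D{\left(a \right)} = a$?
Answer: $48$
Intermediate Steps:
$D{\left(-4 \right)} \left(-7 + 13\right) \left(-2\right) = - 4 \left(-7 + 13\right) \left(-2\right) = \left(-4\right) 6 \left(-2\right) = \left(-24\right) \left(-2\right) = 48$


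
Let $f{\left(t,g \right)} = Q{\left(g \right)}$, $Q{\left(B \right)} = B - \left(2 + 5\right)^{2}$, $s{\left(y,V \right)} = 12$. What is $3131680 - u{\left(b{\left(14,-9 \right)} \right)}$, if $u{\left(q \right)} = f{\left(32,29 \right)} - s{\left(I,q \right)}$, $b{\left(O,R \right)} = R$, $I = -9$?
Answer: $3131712$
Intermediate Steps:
$Q{\left(B \right)} = -49 + B$ ($Q{\left(B \right)} = B - 7^{2} = B - 49 = -49 + B$)
$f{\left(t,g \right)} = -49 + g$
$u{\left(q \right)} = -32$ ($u{\left(q \right)} = \left(-49 + 29\right) - 12 = -20 - 12 = -32$)
$3131680 - u{\left(b{\left(14,-9 \right)} \right)} = 3131680 - -32 = 3131680 + 32 = 3131712$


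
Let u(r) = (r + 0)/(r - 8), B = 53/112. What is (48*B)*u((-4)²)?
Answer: 318/7 ≈ 45.429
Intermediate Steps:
B = 53/112 (B = 53*(1/112) = 53/112 ≈ 0.47321)
u(r) = r/(-8 + r)
(48*B)*u((-4)²) = (48*(53/112))*((-4)²/(-8 + (-4)²)) = 159*(16/(-8 + 16))/7 = 159*(16/8)/7 = 159*(16*(⅛))/7 = (159/7)*2 = 318/7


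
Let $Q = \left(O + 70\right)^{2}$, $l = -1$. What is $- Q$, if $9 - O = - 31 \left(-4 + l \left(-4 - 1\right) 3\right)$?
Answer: $-176400$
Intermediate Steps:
$O = 350$ ($O = 9 - - 31 \left(-4 - \left(-4 - 1\right) 3\right) = 9 - - 31 \left(-4 - \left(-5\right) 3\right) = 9 - - 31 \left(-4 - -15\right) = 9 - - 31 \left(-4 + 15\right) = 9 - \left(-31\right) 11 = 9 - -341 = 9 + 341 = 350$)
$Q = 176400$ ($Q = \left(350 + 70\right)^{2} = 420^{2} = 176400$)
$- Q = \left(-1\right) 176400 = -176400$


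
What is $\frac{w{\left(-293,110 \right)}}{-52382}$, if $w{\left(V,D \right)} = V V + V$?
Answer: $- \frac{42778}{26191} \approx -1.6333$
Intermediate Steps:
$w{\left(V,D \right)} = V + V^{2}$ ($w{\left(V,D \right)} = V^{2} + V = V + V^{2}$)
$\frac{w{\left(-293,110 \right)}}{-52382} = \frac{\left(-293\right) \left(1 - 293\right)}{-52382} = \left(-293\right) \left(-292\right) \left(- \frac{1}{52382}\right) = 85556 \left(- \frac{1}{52382}\right) = - \frac{42778}{26191}$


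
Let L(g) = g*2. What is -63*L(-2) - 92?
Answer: 160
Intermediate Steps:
L(g) = 2*g
-63*L(-2) - 92 = -126*(-2) - 92 = -63*(-4) - 92 = 252 - 92 = 160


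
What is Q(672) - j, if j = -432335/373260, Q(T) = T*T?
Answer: 33711735235/74652 ≈ 4.5159e+5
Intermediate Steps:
Q(T) = T²
j = -86467/74652 (j = -432335*1/373260 = -86467/74652 ≈ -1.1583)
Q(672) - j = 672² - 1*(-86467/74652) = 451584 + 86467/74652 = 33711735235/74652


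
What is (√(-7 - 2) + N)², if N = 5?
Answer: 16 + 30*I ≈ 16.0 + 30.0*I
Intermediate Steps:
(√(-7 - 2) + N)² = (√(-7 - 2) + 5)² = (√(-9) + 5)² = (3*I + 5)² = (5 + 3*I)²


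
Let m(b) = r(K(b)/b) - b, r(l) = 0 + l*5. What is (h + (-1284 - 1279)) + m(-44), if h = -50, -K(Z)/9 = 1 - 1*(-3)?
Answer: -28214/11 ≈ -2564.9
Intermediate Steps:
K(Z) = -36 (K(Z) = -9*(1 - 1*(-3)) = -9*(1 + 3) = -9*4 = -36)
r(l) = 5*l (r(l) = 0 + 5*l = 5*l)
m(b) = -b - 180/b (m(b) = 5*(-36/b) - b = -180/b - b = -b - 180/b)
(h + (-1284 - 1279)) + m(-44) = (-50 + (-1284 - 1279)) + (-1*(-44) - 180/(-44)) = (-50 - 2563) + (44 - 180*(-1/44)) = -2613 + (44 + 45/11) = -2613 + 529/11 = -28214/11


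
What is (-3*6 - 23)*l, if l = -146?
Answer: 5986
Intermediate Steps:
(-3*6 - 23)*l = (-3*6 - 23)*(-146) = (-18 - 23)*(-146) = -41*(-146) = 5986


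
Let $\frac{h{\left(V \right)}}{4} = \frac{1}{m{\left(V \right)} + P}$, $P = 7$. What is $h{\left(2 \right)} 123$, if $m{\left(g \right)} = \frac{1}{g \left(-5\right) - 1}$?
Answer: $\frac{1353}{19} \approx 71.211$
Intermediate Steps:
$m{\left(g \right)} = \frac{1}{-1 - 5 g}$ ($m{\left(g \right)} = \frac{1}{- 5 g - 1} = \frac{1}{-1 - 5 g}$)
$h{\left(V \right)} = \frac{4}{7 - \frac{1}{1 + 5 V}}$ ($h{\left(V \right)} = \frac{4}{- \frac{1}{1 + 5 V} + 7} = \frac{4}{7 - \frac{1}{1 + 5 V}}$)
$h{\left(2 \right)} 123 = \frac{4 \left(1 + 5 \cdot 2\right)}{6 + 35 \cdot 2} \cdot 123 = \frac{4 \left(1 + 10\right)}{6 + 70} \cdot 123 = 4 \cdot \frac{1}{76} \cdot 11 \cdot 123 = \frac{11}{19} \cdot 123 = \frac{1353}{19}$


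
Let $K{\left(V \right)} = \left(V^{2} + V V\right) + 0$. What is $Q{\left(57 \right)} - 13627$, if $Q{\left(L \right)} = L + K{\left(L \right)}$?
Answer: $-7072$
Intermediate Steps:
$K{\left(V \right)} = 2 V^{2}$ ($K{\left(V \right)} = \left(V^{2} + V^{2}\right) + 0 = 2 V^{2} + 0 = 2 V^{2}$)
$Q{\left(L \right)} = L + 2 L^{2}$
$Q{\left(57 \right)} - 13627 = 57 \left(1 + 2 \cdot 57\right) - 13627 = 57 \left(1 + 114\right) - 13627 = 57 \cdot 115 - 13627 = 6555 - 13627 = -7072$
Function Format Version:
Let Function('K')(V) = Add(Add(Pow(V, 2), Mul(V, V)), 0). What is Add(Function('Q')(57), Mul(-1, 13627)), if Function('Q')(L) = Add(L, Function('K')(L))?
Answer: -7072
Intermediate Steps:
Function('K')(V) = Mul(2, Pow(V, 2)) (Function('K')(V) = Add(Add(Pow(V, 2), Pow(V, 2)), 0) = Add(Mul(2, Pow(V, 2)), 0) = Mul(2, Pow(V, 2)))
Function('Q')(L) = Add(L, Mul(2, Pow(L, 2)))
Add(Function('Q')(57), Mul(-1, 13627)) = Add(Mul(57, Add(1, Mul(2, 57))), Mul(-1, 13627)) = Add(Mul(57, Add(1, 114)), -13627) = Add(Mul(57, 115), -13627) = Add(6555, -13627) = -7072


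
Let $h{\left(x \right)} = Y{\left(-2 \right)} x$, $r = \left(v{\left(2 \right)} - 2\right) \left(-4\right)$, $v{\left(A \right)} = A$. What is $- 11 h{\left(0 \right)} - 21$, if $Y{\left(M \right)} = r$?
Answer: $-21$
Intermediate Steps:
$r = 0$ ($r = \left(2 - 2\right) \left(-4\right) = 0 \left(-4\right) = 0$)
$Y{\left(M \right)} = 0$
$h{\left(x \right)} = 0$ ($h{\left(x \right)} = 0 x = 0$)
$- 11 h{\left(0 \right)} - 21 = \left(-11\right) 0 - 21 = 0 - 21 = -21$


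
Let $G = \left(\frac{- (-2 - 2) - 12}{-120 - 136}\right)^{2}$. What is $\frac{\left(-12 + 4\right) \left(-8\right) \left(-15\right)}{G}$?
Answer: $-983040$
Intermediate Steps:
$G = \frac{1}{1024}$ ($G = \left(\frac{\left(-1\right) \left(-4\right) - 12}{-256}\right)^{2} = \left(\left(4 - 12\right) \left(- \frac{1}{256}\right)\right)^{2} = \left(\left(-8\right) \left(- \frac{1}{256}\right)\right)^{2} = \left(\frac{1}{32}\right)^{2} = \frac{1}{1024} \approx 0.00097656$)
$\frac{\left(-12 + 4\right) \left(-8\right) \left(-15\right)}{G} = \left(-12 + 4\right) \left(-8\right) \left(-15\right) \frac{1}{\frac{1}{1024}} = \left(-8\right) \left(-8\right) \left(-15\right) 1024 = 64 \left(-15\right) 1024 = \left(-960\right) 1024 = -983040$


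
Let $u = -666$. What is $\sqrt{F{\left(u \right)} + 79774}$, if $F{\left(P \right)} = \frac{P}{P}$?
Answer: $5 \sqrt{3191} \approx 282.44$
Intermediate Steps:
$F{\left(P \right)} = 1$
$\sqrt{F{\left(u \right)} + 79774} = \sqrt{1 + 79774} = \sqrt{79775} = 5 \sqrt{3191}$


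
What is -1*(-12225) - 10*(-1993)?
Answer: 32155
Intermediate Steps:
-1*(-12225) - 10*(-1993) = 12225 - 1*(-19930) = 12225 + 19930 = 32155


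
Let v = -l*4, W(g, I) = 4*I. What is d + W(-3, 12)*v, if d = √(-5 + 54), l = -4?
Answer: 775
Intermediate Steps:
d = 7 (d = √49 = 7)
v = 16 (v = -1*(-4)*4 = 4*4 = 16)
d + W(-3, 12)*v = 7 + (4*12)*16 = 7 + 48*16 = 7 + 768 = 775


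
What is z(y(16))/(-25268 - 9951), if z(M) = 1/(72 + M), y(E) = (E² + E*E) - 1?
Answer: -1/20532677 ≈ -4.8703e-8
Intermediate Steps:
y(E) = -1 + 2*E² (y(E) = (E² + E²) - 1 = 2*E² - 1 = -1 + 2*E²)
z(y(16))/(-25268 - 9951) = 1/((72 + (-1 + 2*16²))*(-25268 - 9951)) = 1/((72 + (-1 + 2*256))*(-35219)) = -1/35219/(72 + (-1 + 512)) = -1/35219/(72 + 511) = -1/35219/583 = (1/583)*(-1/35219) = -1/20532677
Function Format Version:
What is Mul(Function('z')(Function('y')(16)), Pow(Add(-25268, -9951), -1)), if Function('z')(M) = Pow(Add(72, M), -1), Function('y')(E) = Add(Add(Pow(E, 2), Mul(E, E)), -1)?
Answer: Rational(-1, 20532677) ≈ -4.8703e-8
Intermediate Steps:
Function('y')(E) = Add(-1, Mul(2, Pow(E, 2))) (Function('y')(E) = Add(Add(Pow(E, 2), Pow(E, 2)), -1) = Add(Mul(2, Pow(E, 2)), -1) = Add(-1, Mul(2, Pow(E, 2))))
Mul(Function('z')(Function('y')(16)), Pow(Add(-25268, -9951), -1)) = Mul(Pow(Add(72, Add(-1, Mul(2, Pow(16, 2)))), -1), Pow(Add(-25268, -9951), -1)) = Mul(Pow(Add(72, Add(-1, Mul(2, 256))), -1), Pow(-35219, -1)) = Mul(Pow(Add(72, Add(-1, 512)), -1), Rational(-1, 35219)) = Mul(Pow(Add(72, 511), -1), Rational(-1, 35219)) = Mul(Pow(583, -1), Rational(-1, 35219)) = Mul(Rational(1, 583), Rational(-1, 35219)) = Rational(-1, 20532677)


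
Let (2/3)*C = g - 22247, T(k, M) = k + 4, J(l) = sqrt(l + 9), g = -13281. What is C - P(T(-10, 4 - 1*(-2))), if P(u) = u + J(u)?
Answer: -53286 - sqrt(3) ≈ -53288.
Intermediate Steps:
J(l) = sqrt(9 + l)
T(k, M) = 4 + k
P(u) = u + sqrt(9 + u)
C = -53292 (C = 3*(-13281 - 22247)/2 = (3/2)*(-35528) = -53292)
C - P(T(-10, 4 - 1*(-2))) = -53292 - ((4 - 10) + sqrt(9 + (4 - 10))) = -53292 - (-6 + sqrt(9 - 6)) = -53292 - (-6 + sqrt(3)) = -53292 + (6 - sqrt(3)) = -53286 - sqrt(3)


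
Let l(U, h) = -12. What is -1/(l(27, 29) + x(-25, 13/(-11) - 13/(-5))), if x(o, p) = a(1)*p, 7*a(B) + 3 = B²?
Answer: 385/4776 ≈ 0.080611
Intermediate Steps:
a(B) = -3/7 + B²/7
x(o, p) = -2*p/7 (x(o, p) = (-3/7 + (⅐)*1²)*p = (-3/7 + (⅐)*1)*p = (-3/7 + ⅐)*p = -2*p/7)
-1/(l(27, 29) + x(-25, 13/(-11) - 13/(-5))) = -1/(-12 - 2*(13/(-11) - 13/(-5))/7) = -1/(-12 - 2*(13*(-1/11) - 13*(-⅕))/7) = -1/(-12 - 2*(-13/11 + 13/5)/7) = -1/(-12 - 2/7*78/55) = -1/(-12 - 156/385) = -1/(-4776/385) = -1*(-385/4776) = 385/4776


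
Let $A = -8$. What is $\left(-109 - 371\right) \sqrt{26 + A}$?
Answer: $- 1440 \sqrt{2} \approx -2036.5$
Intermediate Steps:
$\left(-109 - 371\right) \sqrt{26 + A} = \left(-109 - 371\right) \sqrt{26 - 8} = - 480 \sqrt{18} = - 480 \cdot 3 \sqrt{2} = - 1440 \sqrt{2}$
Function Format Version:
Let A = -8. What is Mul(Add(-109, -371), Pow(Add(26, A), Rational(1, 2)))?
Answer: Mul(-1440, Pow(2, Rational(1, 2))) ≈ -2036.5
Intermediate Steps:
Mul(Add(-109, -371), Pow(Add(26, A), Rational(1, 2))) = Mul(Add(-109, -371), Pow(Add(26, -8), Rational(1, 2))) = Mul(-480, Pow(18, Rational(1, 2))) = Mul(-480, Mul(3, Pow(2, Rational(1, 2)))) = Mul(-1440, Pow(2, Rational(1, 2)))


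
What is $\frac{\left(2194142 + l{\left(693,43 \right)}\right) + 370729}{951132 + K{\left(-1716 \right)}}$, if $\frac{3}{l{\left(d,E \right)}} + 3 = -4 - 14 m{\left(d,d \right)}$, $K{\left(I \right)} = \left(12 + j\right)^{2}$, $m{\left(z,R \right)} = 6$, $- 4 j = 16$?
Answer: $\frac{116701629}{43279418} \approx 2.6965$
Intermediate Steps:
$j = -4$ ($j = \left(- \frac{1}{4}\right) 16 = -4$)
$K{\left(I \right)} = 64$ ($K{\left(I \right)} = \left(12 - 4\right)^{2} = 8^{2} = 64$)
$l{\left(d,E \right)} = - \frac{3}{91}$ ($l{\left(d,E \right)} = \frac{3}{-3 - 88} = \frac{3}{-91} = 3 \left(- \frac{1}{91}\right) = - \frac{3}{91}$)
$\frac{\left(2194142 + l{\left(693,43 \right)}\right) + 370729}{951132 + K{\left(-1716 \right)}} = \frac{\left(2194142 - \frac{3}{91}\right) + 370729}{951132 + 64} = \frac{\frac{199666919}{91} + 370729}{951196} = \frac{233403258}{91} \cdot \frac{1}{951196} = \frac{116701629}{43279418}$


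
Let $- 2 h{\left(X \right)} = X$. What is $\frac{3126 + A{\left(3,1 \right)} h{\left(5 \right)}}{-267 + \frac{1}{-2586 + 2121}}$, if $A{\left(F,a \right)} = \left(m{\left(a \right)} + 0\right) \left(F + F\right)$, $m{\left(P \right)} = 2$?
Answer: $- \frac{359910}{31039} \approx -11.595$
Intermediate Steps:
$h{\left(X \right)} = - \frac{X}{2}$
$A{\left(F,a \right)} = 4 F$ ($A{\left(F,a \right)} = \left(2 + 0\right) \left(F + F\right) = 2 \cdot 2 F = 4 F$)
$\frac{3126 + A{\left(3,1 \right)} h{\left(5 \right)}}{-267 + \frac{1}{-2586 + 2121}} = \frac{3126 + 4 \cdot 3 \left(\left(- \frac{1}{2}\right) 5\right)}{-267 + \frac{1}{-2586 + 2121}} = \frac{3126 + 12 \left(- \frac{5}{2}\right)}{-267 + \frac{1}{-465}} = \frac{3126 - 30}{-267 - \frac{1}{465}} = \frac{3096}{- \frac{124156}{465}} = 3096 \left(- \frac{465}{124156}\right) = - \frac{359910}{31039}$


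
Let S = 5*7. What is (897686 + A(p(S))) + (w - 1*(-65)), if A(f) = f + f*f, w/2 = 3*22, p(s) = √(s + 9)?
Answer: 897927 + 2*√11 ≈ 8.9793e+5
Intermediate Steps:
S = 35
p(s) = √(9 + s)
w = 132 (w = 2*(3*22) = 2*66 = 132)
A(f) = f + f²
(897686 + A(p(S))) + (w - 1*(-65)) = (897686 + √(9 + 35)*(1 + √(9 + 35))) + (132 - 1*(-65)) = (897686 + √44*(1 + √44)) + (132 + 65) = (897686 + (2*√11)*(1 + 2*√11)) + 197 = (897686 + 2*√11*(1 + 2*√11)) + 197 = 897883 + 2*√11*(1 + 2*√11)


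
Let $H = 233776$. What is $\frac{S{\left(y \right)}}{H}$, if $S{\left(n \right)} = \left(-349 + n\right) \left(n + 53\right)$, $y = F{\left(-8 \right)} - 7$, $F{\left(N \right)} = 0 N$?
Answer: $- \frac{2047}{29222} \approx -0.07005$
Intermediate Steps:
$F{\left(N \right)} = 0$
$y = -7$ ($y = 0 - 7 = -7$)
$S{\left(n \right)} = \left(-349 + n\right) \left(53 + n\right)$
$\frac{S{\left(y \right)}}{H} = \frac{-18497 + \left(-7\right)^{2} - -2072}{233776} = \left(-18497 + 49 + 2072\right) \frac{1}{233776} = \left(-16376\right) \frac{1}{233776} = - \frac{2047}{29222}$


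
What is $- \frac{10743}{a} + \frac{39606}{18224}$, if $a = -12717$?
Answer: $\frac{116574989}{38625768} \approx 3.0181$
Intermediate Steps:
$- \frac{10743}{a} + \frac{39606}{18224} = - \frac{10743}{-12717} + \frac{39606}{18224} = \left(-10743\right) \left(- \frac{1}{12717}\right) + 39606 \cdot \frac{1}{18224} = \frac{3581}{4239} + \frac{19803}{9112} = \frac{116574989}{38625768}$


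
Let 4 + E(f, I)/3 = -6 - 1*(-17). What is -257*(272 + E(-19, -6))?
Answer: -75301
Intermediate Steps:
E(f, I) = 21 (E(f, I) = -12 + 3*(-6 - 1*(-17)) = -12 + 3*(-6 + 17) = -12 + 3*11 = -12 + 33 = 21)
-257*(272 + E(-19, -6)) = -257*(272 + 21) = -257*293 = -75301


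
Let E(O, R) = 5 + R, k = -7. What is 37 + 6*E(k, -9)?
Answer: 13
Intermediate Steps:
37 + 6*E(k, -9) = 37 + 6*(5 - 9) = 37 + 6*(-4) = 37 - 24 = 13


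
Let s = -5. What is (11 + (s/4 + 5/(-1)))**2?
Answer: 361/16 ≈ 22.563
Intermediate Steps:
(11 + (s/4 + 5/(-1)))**2 = (11 + (-5/4 + 5/(-1)))**2 = (11 + (-5*1/4 + 5*(-1)))**2 = (11 + (-5/4 - 5))**2 = (11 - 25/4)**2 = (19/4)**2 = 361/16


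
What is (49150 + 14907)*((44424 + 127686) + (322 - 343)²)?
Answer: 11053099407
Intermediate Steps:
(49150 + 14907)*((44424 + 127686) + (322 - 343)²) = 64057*(172110 + (-21)²) = 64057*(172110 + 441) = 64057*172551 = 11053099407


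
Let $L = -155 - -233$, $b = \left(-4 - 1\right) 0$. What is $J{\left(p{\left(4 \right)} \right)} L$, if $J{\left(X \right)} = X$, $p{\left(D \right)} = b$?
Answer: $0$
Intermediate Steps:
$b = 0$ ($b = \left(-5\right) 0 = 0$)
$p{\left(D \right)} = 0$
$L = 78$ ($L = -155 + 233 = 78$)
$J{\left(p{\left(4 \right)} \right)} L = 0 \cdot 78 = 0$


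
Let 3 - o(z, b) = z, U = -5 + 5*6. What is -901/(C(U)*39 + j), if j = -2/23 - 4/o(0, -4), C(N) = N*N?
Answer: -62169/1681777 ≈ -0.036966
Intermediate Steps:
U = 25 (U = -5 + 30 = 25)
o(z, b) = 3 - z
C(N) = N**2
j = -98/69 (j = -2/23 - 4/(3 - 1*0) = -2*1/23 - 4/(3 + 0) = -2/23 - 4/3 = -98/69 ≈ -1.4203)
-901/(C(U)*39 + j) = -901/(25**2*39 - 98/69) = -901/(625*39 - 98/69) = -901/(24375 - 98/69) = -901/1681777/69 = -901*69/1681777 = -62169/1681777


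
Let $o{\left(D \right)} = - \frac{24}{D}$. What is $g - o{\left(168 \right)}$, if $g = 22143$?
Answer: $\frac{155002}{7} \approx 22143.0$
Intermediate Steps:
$g - o{\left(168 \right)} = 22143 - - \frac{24}{168} = 22143 - \left(-24\right) \frac{1}{168} = 22143 - - \frac{1}{7} = 22143 + \frac{1}{7} = \frac{155002}{7}$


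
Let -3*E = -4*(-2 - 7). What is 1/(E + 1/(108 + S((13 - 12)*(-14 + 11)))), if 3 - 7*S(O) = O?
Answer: -762/9137 ≈ -0.083397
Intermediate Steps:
S(O) = 3/7 - O/7
E = -12 (E = -(-4)*(-2 - 7)/3 = -(-4)*(-9)/3 = -⅓*36 = -12)
1/(E + 1/(108 + S((13 - 12)*(-14 + 11)))) = 1/(-12 + 1/(108 + (3/7 - (13 - 12)*(-14 + 11)/7))) = 1/(-12 + 1/(108 + (3/7 - (-3)/7))) = 1/(-12 + 1/(108 + (3/7 - ⅐*(-3)))) = 1/(-12 + 1/(108 + (3/7 + 3/7))) = 1/(-12 + 1/(108 + 6/7)) = 1/(-12 + 1/(762/7)) = 1/(-12 + 7/762) = 1/(-9137/762) = -762/9137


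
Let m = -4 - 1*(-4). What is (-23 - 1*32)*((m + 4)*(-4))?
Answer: 880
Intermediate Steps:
m = 0 (m = -4 + 4 = 0)
(-23 - 1*32)*((m + 4)*(-4)) = (-23 - 1*32)*((0 + 4)*(-4)) = (-23 - 32)*(4*(-4)) = -55*(-16) = 880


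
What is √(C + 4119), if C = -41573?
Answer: I*√37454 ≈ 193.53*I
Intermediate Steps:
√(C + 4119) = √(-41573 + 4119) = √(-37454) = I*√37454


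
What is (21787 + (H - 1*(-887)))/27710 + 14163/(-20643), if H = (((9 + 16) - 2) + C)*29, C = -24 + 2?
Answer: 25400433/190672510 ≈ 0.13321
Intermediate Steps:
C = -22
H = 29 (H = (((9 + 16) - 2) - 22)*29 = ((25 - 2) - 22)*29 = (23 - 22)*29 = 1*29 = 29)
(21787 + (H - 1*(-887)))/27710 + 14163/(-20643) = (21787 + (29 - 1*(-887)))/27710 + 14163/(-20643) = (21787 + (29 + 887))*(1/27710) + 14163*(-1/20643) = (21787 + 916)*(1/27710) - 4721/6881 = 22703*(1/27710) - 4721/6881 = 22703/27710 - 4721/6881 = 25400433/190672510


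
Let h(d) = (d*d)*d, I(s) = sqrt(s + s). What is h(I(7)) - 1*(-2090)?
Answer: 2090 + 14*sqrt(14) ≈ 2142.4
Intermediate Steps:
I(s) = sqrt(2)*sqrt(s) (I(s) = sqrt(2*s) = sqrt(2)*sqrt(s))
h(d) = d**3 (h(d) = d**2*d = d**3)
h(I(7)) - 1*(-2090) = (sqrt(2)*sqrt(7))**3 - 1*(-2090) = (sqrt(14))**3 + 2090 = 14*sqrt(14) + 2090 = 2090 + 14*sqrt(14)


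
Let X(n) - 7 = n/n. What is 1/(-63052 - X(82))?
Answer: -1/63060 ≈ -1.5858e-5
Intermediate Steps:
X(n) = 8 (X(n) = 7 + n/n = 7 + 1 = 8)
1/(-63052 - X(82)) = 1/(-63052 - 1*8) = 1/(-63052 - 8) = 1/(-63060) = -1/63060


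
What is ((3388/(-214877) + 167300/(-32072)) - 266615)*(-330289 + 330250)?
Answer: 1378067024999697/132529522 ≈ 1.0398e+7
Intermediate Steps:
((3388/(-214877) + 167300/(-32072)) - 266615)*(-330289 + 330250) = ((3388*(-1/214877) + 167300*(-1/32072)) - 266615)*(-39) = ((-3388/214877 - 41825/8018) - 266615)*(-39) = (-9014395509/1722883786 - 266615)*(-39) = -459355674999899/1722883786*(-39) = 1378067024999697/132529522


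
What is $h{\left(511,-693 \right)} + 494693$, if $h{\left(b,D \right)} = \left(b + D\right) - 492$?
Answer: $494019$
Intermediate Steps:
$h{\left(b,D \right)} = -492 + D + b$ ($h{\left(b,D \right)} = \left(D + b\right) - 492 = -492 + D + b$)
$h{\left(511,-693 \right)} + 494693 = \left(-492 - 693 + 511\right) + 494693 = -674 + 494693 = 494019$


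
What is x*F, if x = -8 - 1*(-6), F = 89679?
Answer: -179358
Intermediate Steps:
x = -2 (x = -8 + 6 = -2)
x*F = -2*89679 = -179358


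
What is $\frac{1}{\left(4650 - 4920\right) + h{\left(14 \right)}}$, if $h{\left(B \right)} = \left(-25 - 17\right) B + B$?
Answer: $- \frac{1}{844} \approx -0.0011848$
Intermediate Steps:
$h{\left(B \right)} = - 41 B$ ($h{\left(B \right)} = \left(-25 - 17\right) B + B = - 42 B + B = - 41 B$)
$\frac{1}{\left(4650 - 4920\right) + h{\left(14 \right)}} = \frac{1}{\left(4650 - 4920\right) - 574} = \frac{1}{-270 - 574} = \frac{1}{-844} = - \frac{1}{844}$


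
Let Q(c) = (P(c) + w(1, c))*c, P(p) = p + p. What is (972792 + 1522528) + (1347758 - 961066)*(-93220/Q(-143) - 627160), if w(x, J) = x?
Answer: -1976749088855048/8151 ≈ -2.4252e+11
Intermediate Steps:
P(p) = 2*p
Q(c) = c*(1 + 2*c) (Q(c) = (2*c + 1)*c = (1 + 2*c)*c = c*(1 + 2*c))
(972792 + 1522528) + (1347758 - 961066)*(-93220/Q(-143) - 627160) = (972792 + 1522528) + (1347758 - 961066)*(-93220*(-1/(143*(1 + 2*(-143)))) - 627160) = 2495320 + 386692*(-93220*(-1/(143*(1 - 286))) - 627160) = 2495320 + 386692*(-93220/((-143*(-285))) - 627160) = 2495320 + 386692*(-93220/40755 - 627160) = 2495320 + 386692*(-93220*1/40755 - 627160) = 2495320 + 386692*(-18644/8151 - 627160) = 2495320 + 386692*(-5111999804/8151) = 2495320 - 1976769428208368/8151 = -1976749088855048/8151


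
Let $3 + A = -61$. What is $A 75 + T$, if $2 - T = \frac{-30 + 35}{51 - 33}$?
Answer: $- \frac{86369}{18} \approx -4798.3$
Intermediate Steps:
$A = -64$ ($A = -3 - 61 = -64$)
$T = \frac{31}{18}$ ($T = 2 - \frac{-30 + 35}{51 - 33} = 2 - \frac{5}{18} = \frac{31}{18} \approx 1.7222$)
$A 75 + T = \left(-64\right) 75 + \frac{31}{18} = -4800 + \frac{31}{18} = - \frac{86369}{18}$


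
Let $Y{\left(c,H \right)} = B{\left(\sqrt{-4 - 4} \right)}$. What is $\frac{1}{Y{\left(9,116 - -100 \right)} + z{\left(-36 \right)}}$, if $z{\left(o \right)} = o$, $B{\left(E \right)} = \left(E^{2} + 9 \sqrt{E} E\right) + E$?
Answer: $\frac{1}{2 \left(-22 + i \sqrt{2} + 18 \sqrt[4]{2} i^{\frac{3}{2}}\right)} \approx -0.011233 - 0.0050061 i$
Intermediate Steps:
$B{\left(E \right)} = E + E^{2} + 9 E^{\frac{3}{2}}$ ($B{\left(E \right)} = \left(E^{2} + 9 E^{\frac{3}{2}}\right) + E = E + E^{2} + 9 E^{\frac{3}{2}}$)
$Y{\left(c,H \right)} = -8 + 2 i \sqrt{2} + 36 \sqrt[4]{2} i^{\frac{3}{2}}$ ($Y{\left(c,H \right)} = \sqrt{-4 - 4} + \left(\sqrt{-4 - 4}\right)^{2} + 9 \left(\sqrt{-4 - 4}\right)^{\frac{3}{2}} = \sqrt{-8} + \left(\sqrt{-8}\right)^{2} + 9 \left(\sqrt{-8}\right)^{\frac{3}{2}} = 2 i \sqrt{2} + \left(2 i \sqrt{2}\right)^{2} + 9 \left(2 i \sqrt{2}\right)^{\frac{3}{2}} = 2 i \sqrt{2} - 8 + 9 \cdot 4 \sqrt[4]{2} i^{\frac{3}{2}} = 2 i \sqrt{2} - 8 + 36 \sqrt[4]{2} i^{\frac{3}{2}} = -8 + 2 i \sqrt{2} + 36 \sqrt[4]{2} i^{\frac{3}{2}}$)
$\frac{1}{Y{\left(9,116 - -100 \right)} + z{\left(-36 \right)}} = \frac{1}{\left(-8 + 2 i \sqrt{2} + 36 \sqrt[4]{2} i^{\frac{3}{2}}\right) - 36} = \frac{1}{-44 + 2 i \sqrt{2} + 36 \sqrt[4]{2} i^{\frac{3}{2}}}$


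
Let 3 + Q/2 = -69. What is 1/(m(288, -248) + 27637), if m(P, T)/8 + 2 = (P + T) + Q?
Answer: 1/26789 ≈ 3.7329e-5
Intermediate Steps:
Q = -144 (Q = -6 + 2*(-69) = -6 - 138 = -144)
m(P, T) = -1168 + 8*P + 8*T (m(P, T) = -16 + 8*((P + T) - 144) = -16 + 8*(-144 + P + T) = -16 + (-1152 + 8*P + 8*T) = -1168 + 8*P + 8*T)
1/(m(288, -248) + 27637) = 1/((-1168 + 8*288 + 8*(-248)) + 27637) = 1/((-1168 + 2304 - 1984) + 27637) = 1/(-848 + 27637) = 1/26789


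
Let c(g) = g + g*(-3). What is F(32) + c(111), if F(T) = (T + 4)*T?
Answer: 930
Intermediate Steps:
F(T) = T*(4 + T) (F(T) = (4 + T)*T = T*(4 + T))
c(g) = -2*g (c(g) = g - 3*g = -2*g)
F(32) + c(111) = 32*(4 + 32) - 2*111 = 32*36 - 222 = 1152 - 222 = 930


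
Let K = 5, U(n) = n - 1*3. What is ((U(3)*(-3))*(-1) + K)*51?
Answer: 255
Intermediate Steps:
U(n) = -3 + n (U(n) = n - 3 = -3 + n)
((U(3)*(-3))*(-1) + K)*51 = (((-3 + 3)*(-3))*(-1) + 5)*51 = ((0*(-3))*(-1) + 5)*51 = (0*(-1) + 5)*51 = (0 + 5)*51 = 5*51 = 255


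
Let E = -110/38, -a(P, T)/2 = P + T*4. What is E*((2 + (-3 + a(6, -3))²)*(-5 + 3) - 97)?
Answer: 14465/19 ≈ 761.32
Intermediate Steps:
a(P, T) = -8*T - 2*P (a(P, T) = -2*(P + T*4) = -2*(P + 4*T) = -8*T - 2*P)
E = -55/19 (E = -110*1/38 = -55/19 ≈ -2.8947)
E*((2 + (-3 + a(6, -3))²)*(-5 + 3) - 97) = -55*((2 + (-3 + (-8*(-3) - 2*6))²)*(-5 + 3) - 97)/19 = -55*((2 + (-3 + (24 - 12))²)*(-2) - 97)/19 = -55*((2 + (-3 + 12)²)*(-2) - 97)/19 = -55*((2 + 9²)*(-2) - 97)/19 = -55*((2 + 81)*(-2) - 97)/19 = -55*(83*(-2) - 97)/19 = -55*(-166 - 97)/19 = -55/19*(-263) = 14465/19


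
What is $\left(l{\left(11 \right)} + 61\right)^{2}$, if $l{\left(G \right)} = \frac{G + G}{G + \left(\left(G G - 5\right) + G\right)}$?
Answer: $\frac{17808400}{4761} \approx 3740.5$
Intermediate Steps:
$l{\left(G \right)} = \frac{2 G}{-5 + G^{2} + 2 G}$ ($l{\left(G \right)} = \frac{2 G}{G + \left(\left(G^{2} - 5\right) + G\right)} = \frac{2 G}{G + \left(\left(-5 + G^{2}\right) + G\right)} = \frac{2 G}{G + \left(-5 + G + G^{2}\right)} = \frac{2 G}{-5 + G^{2} + 2 G}$)
$\left(l{\left(11 \right)} + 61\right)^{2} = \left(2 \cdot 11 \frac{1}{-5 + 11^{2} + 2 \cdot 11} + 61\right)^{2} = \left(2 \cdot 11 \frac{1}{-5 + 121 + 22} + 61\right)^{2} = \left(2 \cdot 11 \cdot \frac{1}{138} + 61\right)^{2} = \left(\frac{11}{69} + 61\right)^{2} = \left(\frac{4220}{69}\right)^{2} = \frac{17808400}{4761}$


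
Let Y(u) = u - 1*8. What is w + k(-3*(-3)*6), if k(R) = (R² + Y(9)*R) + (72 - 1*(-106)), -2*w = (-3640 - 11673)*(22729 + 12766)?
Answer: 543541231/2 ≈ 2.7177e+8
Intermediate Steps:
w = 543534935/2 (w = -(-3640 - 11673)*(22729 + 12766)/2 = -(-15313)*35495/2 = -½*(-543534935) = 543534935/2 ≈ 2.7177e+8)
Y(u) = -8 + u (Y(u) = u - 8 = -8 + u)
k(R) = 178 + R + R² (k(R) = (R² + (-8 + 9)*R) + (72 - 1*(-106)) = (R² + 1*R) + (72 + 106) = (R² + R) + 178 = (R + R²) + 178 = 178 + R + R²)
w + k(-3*(-3)*6) = 543534935/2 + (178 - 3*(-3)*6 + (-3*(-3)*6)²) = 543534935/2 + (178 + 9*6 + (9*6)²) = 543534935/2 + (178 + 54 + 54²) = 543534935/2 + (178 + 54 + 2916) = 543534935/2 + 3148 = 543541231/2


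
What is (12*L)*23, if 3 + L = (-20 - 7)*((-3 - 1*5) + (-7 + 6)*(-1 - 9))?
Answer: -15732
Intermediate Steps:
L = -57 (L = -3 + (-20 - 7)*((-3 - 1*5) + (-7 + 6)*(-1 - 9)) = -3 - 27*((-3 - 5) - 1*(-10)) = -3 - 27*(-8 + 10) = -3 - 27*2 = -3 - 54 = -57)
(12*L)*23 = (12*(-57))*23 = -684*23 = -15732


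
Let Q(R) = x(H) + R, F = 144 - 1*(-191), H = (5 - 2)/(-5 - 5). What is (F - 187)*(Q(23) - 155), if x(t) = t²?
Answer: -488067/25 ≈ -19523.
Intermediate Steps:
H = -3/10 (H = 3/(-10) = 3*(-⅒) = -3/10 ≈ -0.30000)
F = 335 (F = 144 + 191 = 335)
Q(R) = 9/100 + R (Q(R) = (-3/10)² + R = 9/100 + R)
(F - 187)*(Q(23) - 155) = (335 - 187)*((9/100 + 23) - 155) = 148*(2309/100 - 155) = 148*(-13191/100) = -488067/25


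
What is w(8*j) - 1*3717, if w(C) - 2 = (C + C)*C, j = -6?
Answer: 893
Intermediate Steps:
w(C) = 2 + 2*C² (w(C) = 2 + (C + C)*C = 2 + (2*C)*C = 2 + 2*C²)
w(8*j) - 1*3717 = (2 + 2*(8*(-6))²) - 1*3717 = (2 + 2*(-48)²) - 3717 = (2 + 2*2304) - 3717 = (2 + 4608) - 3717 = 4610 - 3717 = 893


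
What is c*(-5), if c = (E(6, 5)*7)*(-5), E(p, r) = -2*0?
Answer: 0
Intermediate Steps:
E(p, r) = 0
c = 0 (c = (0*7)*(-5) = 0*(-5) = 0)
c*(-5) = 0*(-5) = 0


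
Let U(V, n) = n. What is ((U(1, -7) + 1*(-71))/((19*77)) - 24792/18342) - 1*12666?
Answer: -56653587968/4472391 ≈ -12667.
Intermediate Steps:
((U(1, -7) + 1*(-71))/((19*77)) - 24792/18342) - 1*12666 = ((-7 + 1*(-71))/((19*77)) - 24792/18342) - 1*12666 = ((-7 - 71)/1463 - 24792*1/18342) - 12666 = (-78*1/1463 - 4132/3057) - 12666 = (-78/1463 - 4132/3057) - 12666 = -6283562/4472391 - 12666 = -56653587968/4472391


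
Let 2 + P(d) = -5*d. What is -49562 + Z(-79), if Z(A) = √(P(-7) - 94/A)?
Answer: -49562 + √213379/79 ≈ -49556.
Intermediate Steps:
P(d) = -2 - 5*d
Z(A) = √(33 - 94/A) (Z(A) = √((-2 - 5*(-7)) - 94/A) = √((-2 + 35) - 94/A) = √(33 - 94/A))
-49562 + Z(-79) = -49562 + √(33 - 94/(-79)) = -49562 + √(33 - 94*(-1/79)) = -49562 + √(33 + 94/79) = -49562 + √(2701/79) = -49562 + √213379/79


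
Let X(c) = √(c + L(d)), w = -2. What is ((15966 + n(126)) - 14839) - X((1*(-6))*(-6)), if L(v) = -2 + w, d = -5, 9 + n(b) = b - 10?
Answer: 1234 - 4*√2 ≈ 1228.3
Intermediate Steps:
n(b) = -19 + b (n(b) = -9 + (b - 10) = -9 + (-10 + b) = -19 + b)
L(v) = -4 (L(v) = -2 - 2 = -4)
X(c) = √(-4 + c) (X(c) = √(c - 4) = √(-4 + c))
((15966 + n(126)) - 14839) - X((1*(-6))*(-6)) = ((15966 + (-19 + 126)) - 14839) - √(-4 + (1*(-6))*(-6)) = ((15966 + 107) - 14839) - √(-4 - 6*(-6)) = (16073 - 14839) - √(-4 + 36) = 1234 - √32 = 1234 - 4*√2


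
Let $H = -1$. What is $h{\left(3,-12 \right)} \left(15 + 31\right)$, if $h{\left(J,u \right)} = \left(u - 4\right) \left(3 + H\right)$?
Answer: $-1472$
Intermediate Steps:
$h{\left(J,u \right)} = -8 + 2 u$ ($h{\left(J,u \right)} = \left(u - 4\right) \left(3 - 1\right) = \left(-4 + u\right) 2 = -8 + 2 u$)
$h{\left(3,-12 \right)} \left(15 + 31\right) = \left(-8 + 2 \left(-12\right)\right) \left(15 + 31\right) = \left(-8 - 24\right) 46 = \left(-32\right) 46 = -1472$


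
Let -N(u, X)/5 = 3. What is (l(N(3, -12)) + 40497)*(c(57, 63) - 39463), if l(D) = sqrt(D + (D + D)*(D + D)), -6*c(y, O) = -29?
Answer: -3195874751/2 - 236749*sqrt(885)/6 ≈ -1.5991e+9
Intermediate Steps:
c(y, O) = 29/6 (c(y, O) = -1/6*(-29) = 29/6)
N(u, X) = -15 (N(u, X) = -5*3 = -15)
l(D) = sqrt(D + 4*D**2) (l(D) = sqrt(D + (2*D)*(2*D)) = sqrt(D + 4*D**2))
(l(N(3, -12)) + 40497)*(c(57, 63) - 39463) = (sqrt(-15*(1 + 4*(-15))) + 40497)*(29/6 - 39463) = (sqrt(-15*(1 - 60)) + 40497)*(-236749/6) = (sqrt(-15*(-59)) + 40497)*(-236749/6) = (sqrt(885) + 40497)*(-236749/6) = (40497 + sqrt(885))*(-236749/6) = -3195874751/2 - 236749*sqrt(885)/6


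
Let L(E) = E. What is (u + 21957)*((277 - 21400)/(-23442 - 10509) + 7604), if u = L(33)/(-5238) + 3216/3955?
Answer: 13049342932814554769/78148751310 ≈ 1.6698e+8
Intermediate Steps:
u = 5571631/6905430 (u = 33/(-5238) + 3216/3955 = 33*(-1/5238) + 3216*(1/3955) = -11/1746 + 3216/3955 = 5571631/6905430 ≈ 0.80685)
(u + 21957)*((277 - 21400)/(-23442 - 10509) + 7604) = (5571631/6905430 + 21957)*((277 - 21400)/(-23442 - 10509) + 7604) = 151628098141*(-21123/(-33951) + 7604)/6905430 = 151628098141*(-21123*(-1/33951) + 7604)/6905430 = 151628098141*(7041/11317 + 7604)/6905430 = (151628098141/6905430)*(86061509/11317) = 13049342932814554769/78148751310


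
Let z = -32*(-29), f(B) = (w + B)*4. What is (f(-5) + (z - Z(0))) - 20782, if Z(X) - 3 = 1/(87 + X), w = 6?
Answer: -1727212/87 ≈ -19853.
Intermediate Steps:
f(B) = 24 + 4*B (f(B) = (6 + B)*4 = 24 + 4*B)
z = 928
Z(X) = 3 + 1/(87 + X)
(f(-5) + (z - Z(0))) - 20782 = ((24 + 4*(-5)) + (928 - (262 + 3*0)/(87 + 0))) - 20782 = ((24 - 20) + (928 - (262 + 0)/87)) - 20782 = (4 + (928 - 262/87)) - 20782 = (4 + 80474/87) - 20782 = 80822/87 - 20782 = -1727212/87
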